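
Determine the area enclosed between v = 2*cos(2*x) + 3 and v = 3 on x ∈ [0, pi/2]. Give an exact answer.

2

The difference (2*cos(2*x) + 3) - (3) = 2*cos(2*x) changes sign at x = pi/4 inside [0, pi/2], so split the integral there.
∫[0,pi/4] (2*cos(2*x)) dx = 1.
∫[pi/4,pi/2] (2*cos(2*x)) dx = -1; the area of that piece is 1.
Total area = 1 + 1 = 2.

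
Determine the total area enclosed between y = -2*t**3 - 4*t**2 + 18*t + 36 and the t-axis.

The curve meets the t-axis where -2*t**3 - 4*t**2 + 18*t + 36 = 0, i.e. -2*(t - 3)*(t + 2)*(t + 3) = 0, at t = -3, -2, 3.
On [-3, -2] the curve lies below the axis; ∫[-3,-2] (-2*t**3 - 4*t**2 + 18*t + 36) dt = -11/6, giving area 11/6.
On [-2, 3] the curve lies above the axis; ∫[-2,3] (-2*t**3 - 4*t**2 + 18*t + 36) dt = 875/6, giving area 875/6.
Total area = 11/6 + 875/6 = 443/3.

443/3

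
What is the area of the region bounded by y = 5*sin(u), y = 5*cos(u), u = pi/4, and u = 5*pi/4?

10*sqrt(2)

On [pi/4, 5*pi/4], (5*sin(u)) - (5*cos(u)) = 5*sin(u) - 5*cos(u) is ≥ 0 throughout, so the area is a single integral of |5*sin(u) - 5*cos(u)|.
∫[pi/4,5*pi/4] (5*sin(u) - 5*cos(u)) du = 10*sqrt(2).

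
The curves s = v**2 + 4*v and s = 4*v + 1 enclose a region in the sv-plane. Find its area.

Both boundary curves give s as a function of v, so integrate with respect to v. Setting them equal: v**2 - 1 = 0, i.e. (v - 1)*(v + 1) = 0, so they meet at v = -1, 1.
For v in [-1, 1], s = v**2 + 4*v is on the left; area = ∫[-1,1] (-(v**2 - 1)) dv = 4/3.

4/3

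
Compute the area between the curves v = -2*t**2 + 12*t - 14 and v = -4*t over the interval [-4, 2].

716/3

The difference (-2*t**2 + 12*t - 14) - (-4*t) = -2*t**2 + 16*t - 14 changes sign at t = 1 inside [-4, 2], so split the integral there.
∫[-4,1] (-2*t**2 + 16*t - 14) dt = -700/3; the area of that piece is 700/3.
∫[1,2] (-2*t**2 + 16*t - 14) dt = 16/3.
Total area = 700/3 + 16/3 = 716/3.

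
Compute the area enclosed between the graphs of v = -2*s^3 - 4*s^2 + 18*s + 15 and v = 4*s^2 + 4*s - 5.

Set the curves equal: -2*s^3 - 4*s^2 + 18*s + 15 = 4*s^2 + 4*s - 5, so -2*s^3 - 8*s^2 + 14*s + 20 = 0, which factors as -2*(s - 2)*(s + 1)*(s + 5) = 0. The curves meet at s = -5, -1, 2.
On [-5, -1], v = 4*s^2 + 4*s - 5 is on top; that piece has area ∫[-5,-1] (-(-2*s^3 - 8*s^2 + 14*s + 20)) ds = 320/3.
On [-1, 2], v = -2*s^3 - 4*s^2 + 18*s + 15 is on top; that piece has area ∫[-1,2] (-2*s^3 - 8*s^2 + 14*s + 20) ds = 99/2.
Total enclosed area = 320/3 + 99/2 = 937/6.

937/6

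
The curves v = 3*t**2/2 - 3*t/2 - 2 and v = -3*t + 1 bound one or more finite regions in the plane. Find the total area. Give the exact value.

27/4

Set the curves equal: 3*t**2/2 - 3*t/2 - 2 = -3*t + 1, so 3*t**2/2 + 3*t/2 - 3 = 0, which factors as 3*(t - 1)*(t + 2)/2 = 0. The curves meet at t = -2, 1.
On [-2, 1], v = -3*t + 1 is on top; that piece has area ∫[-2,1] (-(3*t**2/2 + 3*t/2 - 3)) dt = 27/4.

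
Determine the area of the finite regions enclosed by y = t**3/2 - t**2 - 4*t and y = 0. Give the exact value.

Set the curves equal: t**3/2 - t**2 - 4*t = 0, so t**3/2 - t**2 - 4*t = 0, which factors as t*(t - 4)*(t + 2)/2 = 0. The curves meet at t = -2, 0, 4.
On [-2, 0], y = t**3/2 - t**2 - 4*t is on top; that piece has area ∫[-2,0] (t**3/2 - t**2 - 4*t) dt = 10/3.
On [0, 4], y = 0 is on top; that piece has area ∫[0,4] (-(t**3/2 - t**2 - 4*t)) dt = 64/3.
Total enclosed area = 10/3 + 64/3 = 74/3.

74/3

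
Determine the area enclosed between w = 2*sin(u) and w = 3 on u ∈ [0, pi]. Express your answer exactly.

-4 + 3*pi

On [0, pi], (2*sin(u)) - (3) = 2*sin(u) - 3 is ≤ 0 throughout, so the area is a single integral of |2*sin(u) - 3|.
∫[0,pi] (2*sin(u) - 3) du = 4 - 3*pi; the area of that piece is -4 + 3*pi.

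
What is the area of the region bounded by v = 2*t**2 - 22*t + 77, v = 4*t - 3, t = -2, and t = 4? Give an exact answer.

372

On [-2, 4], (2*t**2 - 22*t + 77) - (4*t - 3) = 2*t**2 - 26*t + 80 is ≥ 0 throughout, so the area is a single integral of |2*t**2 - 26*t + 80|.
∫[-2,4] (2*t**2 - 26*t + 80) dt = 372.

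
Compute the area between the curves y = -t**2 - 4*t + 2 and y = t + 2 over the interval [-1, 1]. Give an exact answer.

5

The difference (-t**2 - 4*t + 2) - (t + 2) = -t**2 - 5*t changes sign at t = 0 inside [-1, 1], so split the integral there.
∫[-1,0] (-t**2 - 5*t) dt = 13/6.
∫[0,1] (-t**2 - 5*t) dt = -17/6; the area of that piece is 17/6.
Total area = 13/6 + 17/6 = 5.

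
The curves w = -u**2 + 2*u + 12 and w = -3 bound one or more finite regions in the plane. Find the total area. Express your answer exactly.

Set the curves equal: -u**2 + 2*u + 12 = -3, so -u**2 + 2*u + 15 = 0, which factors as -(u - 5)*(u + 3) = 0. The curves meet at u = -3, 5.
On [-3, 5], w = -u**2 + 2*u + 12 is on top; that piece has area ∫[-3,5] (-u**2 + 2*u + 15) du = 256/3.

256/3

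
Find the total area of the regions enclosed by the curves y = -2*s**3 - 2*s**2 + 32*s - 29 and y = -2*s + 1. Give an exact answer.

1136/3

Set the curves equal: -2*s**3 - 2*s**2 + 32*s - 29 = -2*s + 1, so -2*s**3 - 2*s**2 + 34*s - 30 = 0, which factors as -2*(s - 3)*(s - 1)*(s + 5) = 0. The curves meet at s = -5, 1, 3.
On [-5, 1], y = -2*s + 1 is on top; that piece has area ∫[-5,1] (-(-2*s**3 - 2*s**2 + 34*s - 30)) ds = 360.
On [1, 3], y = -2*s**3 - 2*s**2 + 32*s - 29 is on top; that piece has area ∫[1,3] (-2*s**3 - 2*s**2 + 34*s - 30) ds = 56/3.
Total enclosed area = 360 + 56/3 = 1136/3.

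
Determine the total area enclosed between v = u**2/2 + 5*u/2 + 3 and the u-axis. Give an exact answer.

1/12

The curve meets the u-axis where u**2/2 + 5*u/2 + 3 = 0, i.e. (u + 2)*(u + 3)/2 = 0, at u = -3, -2.
On [-3, -2] the curve lies below the axis; ∫[-3,-2] (u**2/2 + 5*u/2 + 3) du = -1/12, giving area 1/12.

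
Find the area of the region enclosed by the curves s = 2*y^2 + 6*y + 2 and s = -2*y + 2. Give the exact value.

Both boundary curves give s as a function of y, so integrate with respect to y. Setting them equal: 2*y^2 + 8*y = 0, i.e. 2*y*(y + 4) = 0, so they meet at y = -4, 0.
For y in [-4, 0], s = 2*y^2 + 6*y + 2 is on the left; area = ∫[-4,0] (-(2*y^2 + 8*y)) dy = 64/3.

64/3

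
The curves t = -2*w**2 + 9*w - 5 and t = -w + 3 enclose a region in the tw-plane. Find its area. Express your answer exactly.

Both boundary curves give t as a function of w, so integrate with respect to w. Setting them equal: -2*w**2 + 10*w - 8 = 0, i.e. -2*(w - 4)*(w - 1) = 0, so they meet at w = 1, 4.
For w in [1, 4], t = -2*w**2 + 9*w - 5 is on the right; area = ∫[1,4] (-2*w**2 + 10*w - 8) dw = 9.

9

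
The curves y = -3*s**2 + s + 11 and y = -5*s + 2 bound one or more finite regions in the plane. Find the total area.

32

Set the curves equal: -3*s**2 + s + 11 = -5*s + 2, so -3*s**2 + 6*s + 9 = 0, which factors as -3*(s - 3)*(s + 1) = 0. The curves meet at s = -1, 3.
On [-1, 3], y = -3*s**2 + s + 11 is on top; that piece has area ∫[-1,3] (-3*s**2 + 6*s + 9) ds = 32.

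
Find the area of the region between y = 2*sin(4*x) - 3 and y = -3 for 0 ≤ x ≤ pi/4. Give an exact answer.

1

On [0, pi/4], (2*sin(4*x) - 3) - (-3) = 2*sin(4*x) is ≥ 0 throughout, so the area is a single integral of |2*sin(4*x)|.
∫[0,pi/4] (2*sin(4*x)) dx = 1.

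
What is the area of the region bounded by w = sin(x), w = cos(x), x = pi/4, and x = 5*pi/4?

2*sqrt(2)

On [pi/4, 5*pi/4], (sin(x)) - (cos(x)) = sin(x) - cos(x) is ≥ 0 throughout, so the area is a single integral of |sin(x) - cos(x)|.
∫[pi/4,5*pi/4] (sin(x) - cos(x)) dx = 2*sqrt(2).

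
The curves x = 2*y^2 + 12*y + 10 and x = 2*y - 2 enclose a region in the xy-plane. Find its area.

Both boundary curves give x as a function of y, so integrate with respect to y. Setting them equal: 2*y^2 + 10*y + 12 = 0, i.e. 2*(y + 2)*(y + 3) = 0, so they meet at y = -3, -2.
For y in [-3, -2], x = 2*y^2 + 12*y + 10 is on the left; area = ∫[-3,-2] (-(2*y^2 + 10*y + 12)) dy = 1/3.

1/3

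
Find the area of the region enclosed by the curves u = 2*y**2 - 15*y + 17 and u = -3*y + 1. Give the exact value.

Both boundary curves give u as a function of y, so integrate with respect to y. Setting them equal: 2*y**2 - 12*y + 16 = 0, i.e. 2*(y - 4)*(y - 2) = 0, so they meet at y = 2, 4.
For y in [2, 4], u = 2*y**2 - 15*y + 17 is on the left; area = ∫[2,4] (-(2*y**2 - 12*y + 16)) dy = 8/3.

8/3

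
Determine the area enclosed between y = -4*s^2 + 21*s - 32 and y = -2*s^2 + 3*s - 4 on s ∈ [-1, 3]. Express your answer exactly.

The difference (-4*s^2 + 21*s - 32) - (-2*s^2 + 3*s - 4) = -2*s^2 + 18*s - 28 changes sign at s = 2 inside [-1, 3], so split the integral there.
∫[-1,2] (-2*s^2 + 18*s - 28) ds = -63; the area of that piece is 63.
∫[2,3] (-2*s^2 + 18*s - 28) ds = 13/3.
Total area = 63 + 13/3 = 202/3.

202/3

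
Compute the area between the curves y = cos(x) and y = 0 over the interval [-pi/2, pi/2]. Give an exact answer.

On [-pi/2, pi/2], (cos(x)) - (0) = cos(x) is ≥ 0 throughout, so the area is a single integral of |cos(x)|.
∫[-pi/2,pi/2] (cos(x)) dx = 2.

2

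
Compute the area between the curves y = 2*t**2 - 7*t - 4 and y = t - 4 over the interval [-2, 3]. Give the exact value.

The difference (2*t**2 - 7*t - 4) - (t - 4) = 2*t**2 - 8*t changes sign at t = 0 inside [-2, 3], so split the integral there.
∫[-2,0] (2*t**2 - 8*t) dt = 64/3.
∫[0,3] (2*t**2 - 8*t) dt = -18; the area of that piece is 18.
Total area = 64/3 + 18 = 118/3.

118/3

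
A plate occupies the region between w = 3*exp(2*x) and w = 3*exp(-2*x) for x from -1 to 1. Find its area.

-6 + 3*exp(-2) + 3*exp(2)

The difference (3*exp(2*x)) - (3*exp(-2*x)) = 3*exp(2*x) - 3*exp(-2*x) changes sign at x = 0 inside [-1, 1], so split the integral there.
∫[-1,0] (3*exp(2*x) - 3*exp(-2*x)) dx = -3*exp(2)/2 - 3*exp(-2)/2 + 3; the area of that piece is -3 + 3*exp(-2)/2 + 3*exp(2)/2.
∫[0,1] (3*exp(2*x) - 3*exp(-2*x)) dx = -3 + 3*exp(-2)/2 + 3*exp(2)/2.
Total area = (-3 + 3*exp(-2)/2 + 3*exp(2)/2) + (-3 + 3*exp(-2)/2 + 3*exp(2)/2) = -6 + 3*exp(-2) + 3*exp(2).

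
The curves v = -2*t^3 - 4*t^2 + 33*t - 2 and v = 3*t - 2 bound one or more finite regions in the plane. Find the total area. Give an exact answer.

863/3

Set the curves equal: -2*t^3 - 4*t^2 + 33*t - 2 = 3*t - 2, so -2*t^3 - 4*t^2 + 30*t = 0, which factors as -2*t*(t - 3)*(t + 5) = 0. The curves meet at t = -5, 0, 3.
On [-5, 0], v = 3*t - 2 is on top; that piece has area ∫[-5,0] (-(-2*t^3 - 4*t^2 + 30*t)) dt = 1375/6.
On [0, 3], v = -2*t^3 - 4*t^2 + 33*t - 2 is on top; that piece has area ∫[0,3] (-2*t^3 - 4*t^2 + 30*t) dt = 117/2.
Total enclosed area = 1375/6 + 117/2 = 863/3.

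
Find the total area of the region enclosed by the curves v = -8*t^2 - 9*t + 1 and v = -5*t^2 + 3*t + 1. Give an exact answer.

32

Set the curves equal: -8*t^2 - 9*t + 1 = -5*t^2 + 3*t + 1, so -3*t^2 - 12*t = 0, which factors as -3*t*(t + 4) = 0. The curves meet at t = -4, 0.
On [-4, 0], v = -8*t^2 - 9*t + 1 is on top; that piece has area ∫[-4,0] (-3*t^2 - 12*t) dt = 32.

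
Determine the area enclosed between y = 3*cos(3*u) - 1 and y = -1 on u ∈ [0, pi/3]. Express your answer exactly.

2

The difference (3*cos(3*u) - 1) - (-1) = 3*cos(3*u) changes sign at u = pi/6 inside [0, pi/3], so split the integral there.
∫[0,pi/6] (3*cos(3*u)) du = 1.
∫[pi/6,pi/3] (3*cos(3*u)) du = -1; the area of that piece is 1.
Total area = 1 + 1 = 2.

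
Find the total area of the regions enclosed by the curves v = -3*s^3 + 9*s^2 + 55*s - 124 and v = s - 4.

2997/4

Set the curves equal: -3*s^3 + 9*s^2 + 55*s - 124 = s - 4, so -3*s^3 + 9*s^2 + 54*s - 120 = 0, which factors as -3*(s - 5)*(s - 2)*(s + 4) = 0. The curves meet at s = -4, 2, 5.
On [-4, 2], v = s - 4 is on top; that piece has area ∫[-4,2] (-(-3*s^3 + 9*s^2 + 54*s - 120)) ds = 648.
On [2, 5], v = -3*s^3 + 9*s^2 + 55*s - 124 is on top; that piece has area ∫[2,5] (-3*s^3 + 9*s^2 + 54*s - 120) ds = 405/4.
Total enclosed area = 648 + 405/4 = 2997/4.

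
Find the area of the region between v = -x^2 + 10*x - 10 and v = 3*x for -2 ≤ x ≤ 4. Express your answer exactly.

The difference (-x^2 + 10*x - 10) - (3*x) = -x^2 + 7*x - 10 changes sign at x = 2 inside [-2, 4], so split the integral there.
∫[-2,2] (-x^2 + 7*x - 10) dx = -136/3; the area of that piece is 136/3.
∫[2,4] (-x^2 + 7*x - 10) dx = 10/3.
Total area = 136/3 + 10/3 = 146/3.

146/3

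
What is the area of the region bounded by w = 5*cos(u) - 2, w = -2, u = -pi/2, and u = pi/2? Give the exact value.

10

On [-pi/2, pi/2], (5*cos(u) - 2) - (-2) = 5*cos(u) is ≥ 0 throughout, so the area is a single integral of |5*cos(u)|.
∫[-pi/2,pi/2] (5*cos(u)) du = 10.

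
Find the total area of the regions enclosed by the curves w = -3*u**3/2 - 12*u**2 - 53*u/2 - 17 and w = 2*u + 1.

Set the curves equal: -3*u**3/2 - 12*u**2 - 53*u/2 - 17 = 2*u + 1, so -3*u**3/2 - 12*u**2 - 57*u/2 - 18 = 0, which factors as -3*(u + 1)*(u + 3)*(u + 4)/2 = 0. The curves meet at u = -4, -3, -1.
On [-4, -3], w = 2*u + 1 is on top; that piece has area ∫[-4,-3] (-(-3*u**3/2 - 12*u**2 - 57*u/2 - 18)) du = 5/8.
On [-3, -1], w = -3*u**3/2 - 12*u**2 - 53*u/2 - 17 is on top; that piece has area ∫[-3,-1] (-3*u**3/2 - 12*u**2 - 57*u/2 - 18) du = 4.
Total enclosed area = 5/8 + 4 = 37/8.

37/8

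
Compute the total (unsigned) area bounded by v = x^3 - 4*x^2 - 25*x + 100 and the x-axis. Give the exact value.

The curve meets the x-axis where x^3 - 4*x^2 - 25*x + 100 = 0, i.e. (x - 5)*(x - 4)*(x + 5) = 0, at x = -5, 4, 5.
On [-5, 4] the curve lies above the axis; ∫[-5,4] (x^3 - 4*x^2 - 25*x + 100) dx = 2673/4, giving area 2673/4.
On [4, 5] the curve lies below the axis; ∫[4,5] (x^3 - 4*x^2 - 25*x + 100) dx = -19/12, giving area 19/12.
Total area = 2673/4 + 19/12 = 4019/6.

4019/6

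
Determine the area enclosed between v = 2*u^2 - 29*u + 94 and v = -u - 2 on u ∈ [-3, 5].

1936/3

On [-3, 5], (2*u^2 - 29*u + 94) - (-u - 2) = 2*u^2 - 28*u + 96 is ≥ 0 throughout, so the area is a single integral of |2*u^2 - 28*u + 96|.
∫[-3,5] (2*u^2 - 28*u + 96) du = 1936/3.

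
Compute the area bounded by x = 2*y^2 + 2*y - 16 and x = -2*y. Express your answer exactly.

Both boundary curves give x as a function of y, so integrate with respect to y. Setting them equal: 2*y^2 + 4*y - 16 = 0, i.e. 2*(y - 2)*(y + 4) = 0, so they meet at y = -4, 2.
For y in [-4, 2], x = 2*y^2 + 2*y - 16 is on the left; area = ∫[-4,2] (-(2*y^2 + 4*y - 16)) dy = 72.

72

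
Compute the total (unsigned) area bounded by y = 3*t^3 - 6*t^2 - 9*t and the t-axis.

The curve meets the t-axis where 3*t^3 - 6*t^2 - 9*t = 0, i.e. 3*t*(t - 3)*(t + 1) = 0, at t = -1, 0, 3.
On [-1, 0] the curve lies above the axis; ∫[-1,0] (3*t^3 - 6*t^2 - 9*t) dt = 7/4, giving area 7/4.
On [0, 3] the curve lies below the axis; ∫[0,3] (3*t^3 - 6*t^2 - 9*t) dt = -135/4, giving area 135/4.
Total area = 7/4 + 135/4 = 71/2.

71/2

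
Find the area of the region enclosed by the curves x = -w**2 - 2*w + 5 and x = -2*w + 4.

Both boundary curves give x as a function of w, so integrate with respect to w. Setting them equal: -w**2 + 1 = 0, i.e. -(w - 1)*(w + 1) = 0, so they meet at w = -1, 1.
For w in [-1, 1], x = -w**2 - 2*w + 5 is on the right; area = ∫[-1,1] (-w**2 + 1) dw = 4/3.

4/3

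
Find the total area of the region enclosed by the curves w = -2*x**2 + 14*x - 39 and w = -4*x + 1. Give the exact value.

Set the curves equal: -2*x**2 + 14*x - 39 = -4*x + 1, so -2*x**2 + 18*x - 40 = 0, which factors as -2*(x - 5)*(x - 4) = 0. The curves meet at x = 4, 5.
On [4, 5], w = -2*x**2 + 14*x - 39 is on top; that piece has area ∫[4,5] (-2*x**2 + 18*x - 40) dx = 1/3.

1/3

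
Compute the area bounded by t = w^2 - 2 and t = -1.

4/3

Both boundary curves give t as a function of w, so integrate with respect to w. Setting them equal: w^2 - 1 = 0, i.e. (w - 1)*(w + 1) = 0, so they meet at w = -1, 1.
For w in [-1, 1], t = w^2 - 2 is on the left; area = ∫[-1,1] (-(w^2 - 1)) dw = 4/3.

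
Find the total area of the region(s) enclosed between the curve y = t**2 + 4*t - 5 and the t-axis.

The curve meets the t-axis where t**2 + 4*t - 5 = 0, i.e. (t - 1)*(t + 5) = 0, at t = -5, 1.
On [-5, 1] the curve lies below the axis; ∫[-5,1] (t**2 + 4*t - 5) dt = -36, giving area 36.

36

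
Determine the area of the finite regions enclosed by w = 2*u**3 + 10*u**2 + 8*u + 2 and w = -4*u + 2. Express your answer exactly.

Set the curves equal: 2*u**3 + 10*u**2 + 8*u + 2 = -4*u + 2, so 2*u**3 + 10*u**2 + 12*u = 0, which factors as 2*u*(u + 2)*(u + 3) = 0. The curves meet at u = -3, -2, 0.
On [-3, -2], w = 2*u**3 + 10*u**2 + 8*u + 2 is on top; that piece has area ∫[-3,-2] (2*u**3 + 10*u**2 + 12*u) du = 5/6.
On [-2, 0], w = -4*u + 2 is on top; that piece has area ∫[-2,0] (-(2*u**3 + 10*u**2 + 12*u)) du = 16/3.
Total enclosed area = 5/6 + 16/3 = 37/6.

37/6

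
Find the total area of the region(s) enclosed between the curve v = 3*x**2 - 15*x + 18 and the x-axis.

The curve meets the x-axis where 3*x**2 - 15*x + 18 = 0, i.e. 3*(x - 3)*(x - 2) = 0, at x = 2, 3.
On [2, 3] the curve lies below the axis; ∫[2,3] (3*x**2 - 15*x + 18) dx = -1/2, giving area 1/2.

1/2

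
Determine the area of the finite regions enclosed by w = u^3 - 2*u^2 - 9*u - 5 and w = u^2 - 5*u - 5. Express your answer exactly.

Set the curves equal: u^3 - 2*u^2 - 9*u - 5 = u^2 - 5*u - 5, so u^3 - 3*u^2 - 4*u = 0, which factors as u*(u - 4)*(u + 1) = 0. The curves meet at u = -1, 0, 4.
On [-1, 0], w = u^3 - 2*u^2 - 9*u - 5 is on top; that piece has area ∫[-1,0] (u^3 - 3*u^2 - 4*u) du = 3/4.
On [0, 4], w = u^2 - 5*u - 5 is on top; that piece has area ∫[0,4] (-(u^3 - 3*u^2 - 4*u)) du = 32.
Total enclosed area = 3/4 + 32 = 131/4.

131/4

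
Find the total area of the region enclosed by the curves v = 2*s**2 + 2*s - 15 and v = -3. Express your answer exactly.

125/3

Set the curves equal: 2*s**2 + 2*s - 15 = -3, so 2*s**2 + 2*s - 12 = 0, which factors as 2*(s - 2)*(s + 3) = 0. The curves meet at s = -3, 2.
On [-3, 2], v = -3 is on top; that piece has area ∫[-3,2] (-(2*s**2 + 2*s - 12)) ds = 125/3.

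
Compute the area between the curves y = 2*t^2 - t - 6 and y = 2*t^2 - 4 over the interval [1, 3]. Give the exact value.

On [1, 3], (2*t^2 - t - 6) - (2*t^2 - 4) = -t - 2 is ≤ 0 throughout, so the area is a single integral of |-t - 2|.
∫[1,3] (-t - 2) dt = -8; the area of that piece is 8.

8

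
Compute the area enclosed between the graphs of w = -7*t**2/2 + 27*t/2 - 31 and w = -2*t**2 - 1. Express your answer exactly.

1/4

Set the curves equal: -7*t**2/2 + 27*t/2 - 31 = -2*t**2 - 1, so -3*t**2/2 + 27*t/2 - 30 = 0, which factors as -3*(t - 5)*(t - 4)/2 = 0. The curves meet at t = 4, 5.
On [4, 5], w = -7*t**2/2 + 27*t/2 - 31 is on top; that piece has area ∫[4,5] (-3*t**2/2 + 27*t/2 - 30) dt = 1/4.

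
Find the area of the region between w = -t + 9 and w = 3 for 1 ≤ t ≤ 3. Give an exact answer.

8

On [1, 3], (-t + 9) - (3) = -t + 6 is ≥ 0 throughout, so the area is a single integral of |-t + 6|.
∫[1,3] (-t + 6) dt = 8.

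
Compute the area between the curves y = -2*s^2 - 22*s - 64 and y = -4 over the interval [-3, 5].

On [-3, 5], (-2*s^2 - 22*s - 64) - (-4) = -2*s^2 - 22*s - 60 is ≤ 0 throughout, so the area is a single integral of |-2*s^2 - 22*s - 60|.
∫[-3,5] (-2*s^2 - 22*s - 60) ds = -2272/3; the area of that piece is 2272/3.

2272/3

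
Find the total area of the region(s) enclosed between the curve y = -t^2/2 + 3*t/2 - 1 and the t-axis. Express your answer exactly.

The curve meets the t-axis where -t^2/2 + 3*t/2 - 1 = 0, i.e. -(t - 2)*(t - 1)/2 = 0, at t = 1, 2.
On [1, 2] the curve lies above the axis; ∫[1,2] (-t^2/2 + 3*t/2 - 1) dt = 1/12, giving area 1/12.

1/12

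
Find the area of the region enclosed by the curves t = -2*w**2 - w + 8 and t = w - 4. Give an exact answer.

Both boundary curves give t as a function of w, so integrate with respect to w. Setting them equal: -2*w**2 - 2*w + 12 = 0, i.e. -2*(w - 2)*(w + 3) = 0, so they meet at w = -3, 2.
For w in [-3, 2], t = -2*w**2 - w + 8 is on the right; area = ∫[-3,2] (-2*w**2 - 2*w + 12) dw = 125/3.

125/3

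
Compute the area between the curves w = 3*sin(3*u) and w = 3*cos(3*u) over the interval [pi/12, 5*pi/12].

2*sqrt(2)

On [pi/12, 5*pi/12], (3*sin(3*u)) - (3*cos(3*u)) = 3*sin(3*u) - 3*cos(3*u) is ≥ 0 throughout, so the area is a single integral of |3*sin(3*u) - 3*cos(3*u)|.
∫[pi/12,5*pi/12] (3*sin(3*u) - 3*cos(3*u)) du = 2*sqrt(2).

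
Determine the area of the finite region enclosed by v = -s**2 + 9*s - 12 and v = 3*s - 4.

Set the curves equal: -s**2 + 9*s - 12 = 3*s - 4, so -s**2 + 6*s - 8 = 0, which factors as -(s - 4)*(s - 2) = 0. The curves meet at s = 2, 4.
On [2, 4], v = -s**2 + 9*s - 12 is on top; that piece has area ∫[2,4] (-s**2 + 6*s - 8) ds = 4/3.

4/3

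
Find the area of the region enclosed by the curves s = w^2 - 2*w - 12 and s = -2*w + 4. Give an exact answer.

Both boundary curves give s as a function of w, so integrate with respect to w. Setting them equal: w^2 - 16 = 0, i.e. (w - 4)*(w + 4) = 0, so they meet at w = -4, 4.
For w in [-4, 4], s = w^2 - 2*w - 12 is on the left; area = ∫[-4,4] (-(w^2 - 16)) dw = 256/3.

256/3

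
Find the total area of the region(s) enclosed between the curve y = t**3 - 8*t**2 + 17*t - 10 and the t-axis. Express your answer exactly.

71/6

The curve meets the t-axis where t**3 - 8*t**2 + 17*t - 10 = 0, i.e. (t - 5)*(t - 2)*(t - 1) = 0, at t = 1, 2, 5.
On [1, 2] the curve lies above the axis; ∫[1,2] (t**3 - 8*t**2 + 17*t - 10) dt = 7/12, giving area 7/12.
On [2, 5] the curve lies below the axis; ∫[2,5] (t**3 - 8*t**2 + 17*t - 10) dt = -45/4, giving area 45/4.
Total area = 7/12 + 45/4 = 71/6.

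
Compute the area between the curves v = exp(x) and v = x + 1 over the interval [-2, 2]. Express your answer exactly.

-4 - exp(-2) + exp(2)

On [-2, 2], (exp(x)) - (x + 1) = -x + exp(x) - 1 is ≥ 0 throughout, so the area is a single integral of |-x + exp(x) - 1|.
∫[-2,2] (-x + exp(x) - 1) dx = -4 - exp(-2) + exp(2).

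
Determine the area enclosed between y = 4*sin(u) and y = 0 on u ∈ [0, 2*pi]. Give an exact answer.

16

The difference (4*sin(u)) - (0) = 4*sin(u) changes sign at u = pi inside [0, 2*pi], so split the integral there.
∫[0,pi] (4*sin(u)) du = 8.
∫[pi,2*pi] (4*sin(u)) du = -8; the area of that piece is 8.
Total area = 8 + 8 = 16.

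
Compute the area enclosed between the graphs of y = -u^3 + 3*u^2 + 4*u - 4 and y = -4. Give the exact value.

131/4

Set the curves equal: -u^3 + 3*u^2 + 4*u - 4 = -4, so -u^3 + 3*u^2 + 4*u = 0, which factors as -u*(u - 4)*(u + 1) = 0. The curves meet at u = -1, 0, 4.
On [-1, 0], y = -4 is on top; that piece has area ∫[-1,0] (-(-u^3 + 3*u^2 + 4*u)) du = 3/4.
On [0, 4], y = -u^3 + 3*u^2 + 4*u - 4 is on top; that piece has area ∫[0,4] (-u^3 + 3*u^2 + 4*u) du = 32.
Total enclosed area = 3/4 + 32 = 131/4.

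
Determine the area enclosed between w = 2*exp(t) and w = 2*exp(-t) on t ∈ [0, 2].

On [0, 2], (2*exp(t)) - (2*exp(-t)) = 2*exp(t) - 2*exp(-t) is ≥ 0 throughout, so the area is a single integral of |2*exp(t) - 2*exp(-t)|.
∫[0,2] (2*exp(t) - 2*exp(-t)) dt = -4 + 2*exp(-2) + 2*exp(2).

-4 + 2*exp(-2) + 2*exp(2)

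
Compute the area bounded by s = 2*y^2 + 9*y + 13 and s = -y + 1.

Both boundary curves give s as a function of y, so integrate with respect to y. Setting them equal: 2*y^2 + 10*y + 12 = 0, i.e. 2*(y + 2)*(y + 3) = 0, so they meet at y = -3, -2.
For y in [-3, -2], s = 2*y^2 + 9*y + 13 is on the left; area = ∫[-3,-2] (-(2*y^2 + 10*y + 12)) dy = 1/3.

1/3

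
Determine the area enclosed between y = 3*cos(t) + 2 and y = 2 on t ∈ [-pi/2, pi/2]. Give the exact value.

On [-pi/2, pi/2], (3*cos(t) + 2) - (2) = 3*cos(t) is ≥ 0 throughout, so the area is a single integral of |3*cos(t)|.
∫[-pi/2,pi/2] (3*cos(t)) dt = 6.

6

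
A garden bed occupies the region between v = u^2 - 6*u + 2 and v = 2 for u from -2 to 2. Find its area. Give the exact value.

24

The difference (u^2 - 6*u + 2) - (2) = u^2 - 6*u changes sign at u = 0 inside [-2, 2], so split the integral there.
∫[-2,0] (u^2 - 6*u) du = 44/3.
∫[0,2] (u^2 - 6*u) du = -28/3; the area of that piece is 28/3.
Total area = 44/3 + 28/3 = 24.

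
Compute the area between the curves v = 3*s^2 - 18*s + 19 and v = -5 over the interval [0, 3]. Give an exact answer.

22

The difference (3*s^2 - 18*s + 19) - (-5) = 3*s^2 - 18*s + 24 changes sign at s = 2 inside [0, 3], so split the integral there.
∫[0,2] (3*s^2 - 18*s + 24) ds = 20.
∫[2,3] (3*s^2 - 18*s + 24) ds = -2; the area of that piece is 2.
Total area = 20 + 2 = 22.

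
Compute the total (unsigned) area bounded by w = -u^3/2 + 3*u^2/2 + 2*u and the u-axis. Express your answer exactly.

The curve meets the u-axis where -u^3/2 + 3*u^2/2 + 2*u = 0, i.e. -u*(u - 4)*(u + 1)/2 = 0, at u = -1, 0, 4.
On [-1, 0] the curve lies below the axis; ∫[-1,0] (-u^3/2 + 3*u^2/2 + 2*u) du = -3/8, giving area 3/8.
On [0, 4] the curve lies above the axis; ∫[0,4] (-u^3/2 + 3*u^2/2 + 2*u) du = 16, giving area 16.
Total area = 3/8 + 16 = 131/8.

131/8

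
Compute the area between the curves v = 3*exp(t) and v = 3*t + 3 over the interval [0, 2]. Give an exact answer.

On [0, 2], (3*exp(t)) - (3*t + 3) = -3*t + 3*exp(t) - 3 is ≥ 0 throughout, so the area is a single integral of |-3*t + 3*exp(t) - 3|.
∫[0,2] (-3*t + 3*exp(t) - 3) dt = -15 + 3*exp(2).

-15 + 3*exp(2)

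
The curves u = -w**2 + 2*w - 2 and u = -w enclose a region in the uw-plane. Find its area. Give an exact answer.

1/6

Both boundary curves give u as a function of w, so integrate with respect to w. Setting them equal: -w**2 + 3*w - 2 = 0, i.e. -(w - 2)*(w - 1) = 0, so they meet at w = 1, 2.
For w in [1, 2], u = -w**2 + 2*w - 2 is on the right; area = ∫[1,2] (-w**2 + 3*w - 2) dw = 1/6.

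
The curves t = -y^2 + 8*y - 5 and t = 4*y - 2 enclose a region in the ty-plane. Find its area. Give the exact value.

Both boundary curves give t as a function of y, so integrate with respect to y. Setting them equal: -y^2 + 4*y - 3 = 0, i.e. -(y - 3)*(y - 1) = 0, so they meet at y = 1, 3.
For y in [1, 3], t = -y^2 + 8*y - 5 is on the right; area = ∫[1,3] (-y^2 + 4*y - 3) dy = 4/3.

4/3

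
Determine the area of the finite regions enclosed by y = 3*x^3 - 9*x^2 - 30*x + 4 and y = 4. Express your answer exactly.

Set the curves equal: 3*x^3 - 9*x^2 - 30*x + 4 = 4, so 3*x^3 - 9*x^2 - 30*x = 0, which factors as 3*x*(x - 5)*(x + 2) = 0. The curves meet at x = -2, 0, 5.
On [-2, 0], y = 3*x^3 - 9*x^2 - 30*x + 4 is on top; that piece has area ∫[-2,0] (3*x^3 - 9*x^2 - 30*x) dx = 24.
On [0, 5], y = 4 is on top; that piece has area ∫[0,5] (-(3*x^3 - 9*x^2 - 30*x)) dx = 1125/4.
Total enclosed area = 24 + 1125/4 = 1221/4.

1221/4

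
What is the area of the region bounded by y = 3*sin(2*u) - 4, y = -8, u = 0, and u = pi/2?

3 + 2*pi

On [0, pi/2], (3*sin(2*u) - 4) - (-8) = 3*sin(2*u) + 4 is ≥ 0 throughout, so the area is a single integral of |3*sin(2*u) + 4|.
∫[0,pi/2] (3*sin(2*u) + 4) du = 3 + 2*pi.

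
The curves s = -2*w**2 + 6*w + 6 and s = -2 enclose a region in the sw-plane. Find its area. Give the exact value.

Both boundary curves give s as a function of w, so integrate with respect to w. Setting them equal: -2*w**2 + 6*w + 8 = 0, i.e. -2*(w - 4)*(w + 1) = 0, so they meet at w = -1, 4.
For w in [-1, 4], s = -2*w**2 + 6*w + 6 is on the right; area = ∫[-1,4] (-2*w**2 + 6*w + 8) dw = 125/3.

125/3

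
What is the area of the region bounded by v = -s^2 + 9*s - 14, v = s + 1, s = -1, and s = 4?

The difference (-s^2 + 9*s - 14) - (s + 1) = -s^2 + 8*s - 15 changes sign at s = 3 inside [-1, 4], so split the integral there.
∫[-1,3] (-s^2 + 8*s - 15) ds = -112/3; the area of that piece is 112/3.
∫[3,4] (-s^2 + 8*s - 15) ds = 2/3.
Total area = 112/3 + 2/3 = 38.

38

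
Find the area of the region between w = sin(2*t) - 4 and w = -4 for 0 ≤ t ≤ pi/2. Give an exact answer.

On [0, pi/2], (sin(2*t) - 4) - (-4) = sin(2*t) is ≥ 0 throughout, so the area is a single integral of |sin(2*t)|.
∫[0,pi/2] (sin(2*t)) dt = 1.

1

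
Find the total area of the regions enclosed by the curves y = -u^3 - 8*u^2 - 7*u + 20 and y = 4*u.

443/6

Set the curves equal: -u^3 - 8*u^2 - 7*u + 20 = 4*u, so -u^3 - 8*u^2 - 11*u + 20 = 0, which factors as -(u - 1)*(u + 4)*(u + 5) = 0. The curves meet at u = -5, -4, 1.
On [-5, -4], y = 4*u is on top; that piece has area ∫[-5,-4] (-(-u^3 - 8*u^2 - 11*u + 20)) du = 11/12.
On [-4, 1], y = -u^3 - 8*u^2 - 7*u + 20 is on top; that piece has area ∫[-4,1] (-u^3 - 8*u^2 - 11*u + 20) du = 875/12.
Total enclosed area = 11/12 + 875/12 = 443/6.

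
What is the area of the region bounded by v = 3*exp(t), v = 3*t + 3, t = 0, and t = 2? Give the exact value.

-15 + 3*exp(2)

On [0, 2], (3*exp(t)) - (3*t + 3) = -3*t + 3*exp(t) - 3 is ≥ 0 throughout, so the area is a single integral of |-3*t + 3*exp(t) - 3|.
∫[0,2] (-3*t + 3*exp(t) - 3) dt = -15 + 3*exp(2).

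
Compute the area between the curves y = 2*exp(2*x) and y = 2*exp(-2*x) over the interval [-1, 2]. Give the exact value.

The difference (2*exp(2*x)) - (2*exp(-2*x)) = 2*exp(2*x) - 2*exp(-2*x) changes sign at x = 0 inside [-1, 2], so split the integral there.
∫[-1,0] (2*exp(2*x) - 2*exp(-2*x)) dx = -exp(2) - exp(-2) + 2; the area of that piece is -2 + exp(-2) + exp(2).
∫[0,2] (2*exp(2*x) - 2*exp(-2*x)) dx = -2 + exp(-4) + exp(4).
Total area = (-2 + exp(-2) + exp(2)) + (-2 + exp(-4) + exp(4)) = -4 + exp(-4) + exp(-2) + exp(2) + exp(4).

-4 + exp(-4) + exp(-2) + exp(2) + exp(4)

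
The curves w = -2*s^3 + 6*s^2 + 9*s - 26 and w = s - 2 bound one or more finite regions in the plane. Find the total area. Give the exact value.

Set the curves equal: -2*s^3 + 6*s^2 + 9*s - 26 = s - 2, so -2*s^3 + 6*s^2 + 8*s - 24 = 0, which factors as -2*(s - 3)*(s - 2)*(s + 2) = 0. The curves meet at s = -2, 2, 3.
On [-2, 2], w = s - 2 is on top; that piece has area ∫[-2,2] (-(-2*s^3 + 6*s^2 + 8*s - 24)) ds = 64.
On [2, 3], w = -2*s^3 + 6*s^2 + 9*s - 26 is on top; that piece has area ∫[2,3] (-2*s^3 + 6*s^2 + 8*s - 24) ds = 3/2.
Total enclosed area = 64 + 3/2 = 131/2.

131/2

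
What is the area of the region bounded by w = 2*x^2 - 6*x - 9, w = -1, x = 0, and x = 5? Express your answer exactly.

The difference (2*x^2 - 6*x - 9) - (-1) = 2*x^2 - 6*x - 8 changes sign at x = 4 inside [0, 5], so split the integral there.
∫[0,4] (2*x^2 - 6*x - 8) dx = -112/3; the area of that piece is 112/3.
∫[4,5] (2*x^2 - 6*x - 8) dx = 17/3.
Total area = 112/3 + 17/3 = 43.

43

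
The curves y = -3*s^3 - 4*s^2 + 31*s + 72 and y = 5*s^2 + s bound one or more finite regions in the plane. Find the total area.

1221/4

Set the curves equal: -3*s^3 - 4*s^2 + 31*s + 72 = 5*s^2 + s, so -3*s^3 - 9*s^2 + 30*s + 72 = 0, which factors as -3*(s - 3)*(s + 2)*(s + 4) = 0. The curves meet at s = -4, -2, 3.
On [-4, -2], y = 5*s^2 + s is on top; that piece has area ∫[-4,-2] (-(-3*s^3 - 9*s^2 + 30*s + 72)) ds = 24.
On [-2, 3], y = -3*s^3 - 4*s^2 + 31*s + 72 is on top; that piece has area ∫[-2,3] (-3*s^3 - 9*s^2 + 30*s + 72) ds = 1125/4.
Total enclosed area = 24 + 1125/4 = 1221/4.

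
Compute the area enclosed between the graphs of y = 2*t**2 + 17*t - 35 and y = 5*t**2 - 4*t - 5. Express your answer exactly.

27/2

Set the curves equal: 2*t**2 + 17*t - 35 = 5*t**2 - 4*t - 5, so -3*t**2 + 21*t - 30 = 0, which factors as -3*(t - 5)*(t - 2) = 0. The curves meet at t = 2, 5.
On [2, 5], y = 2*t**2 + 17*t - 35 is on top; that piece has area ∫[2,5] (-3*t**2 + 21*t - 30) dt = 27/2.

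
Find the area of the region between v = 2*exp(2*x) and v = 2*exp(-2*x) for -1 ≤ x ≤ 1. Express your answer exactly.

The difference (2*exp(2*x)) - (2*exp(-2*x)) = 2*exp(2*x) - 2*exp(-2*x) changes sign at x = 0 inside [-1, 1], so split the integral there.
∫[-1,0] (2*exp(2*x) - 2*exp(-2*x)) dx = -exp(2) - exp(-2) + 2; the area of that piece is -2 + exp(-2) + exp(2).
∫[0,1] (2*exp(2*x) - 2*exp(-2*x)) dx = -2 + exp(-2) + exp(2).
Total area = (-2 + exp(-2) + exp(2)) + (-2 + exp(-2) + exp(2)) = -4 + 2*exp(-2) + 2*exp(2).

-4 + 2*exp(-2) + 2*exp(2)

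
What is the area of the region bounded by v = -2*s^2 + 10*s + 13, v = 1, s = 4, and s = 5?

49/3

On [4, 5], (-2*s^2 + 10*s + 13) - (1) = -2*s^2 + 10*s + 12 is ≥ 0 throughout, so the area is a single integral of |-2*s^2 + 10*s + 12|.
∫[4,5] (-2*s^2 + 10*s + 12) ds = 49/3.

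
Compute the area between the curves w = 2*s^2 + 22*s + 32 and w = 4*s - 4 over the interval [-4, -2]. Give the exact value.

6

The difference (2*s^2 + 22*s + 32) - (4*s - 4) = 2*s^2 + 18*s + 36 changes sign at s = -3 inside [-4, -2], so split the integral there.
∫[-4,-3] (2*s^2 + 18*s + 36) ds = -7/3; the area of that piece is 7/3.
∫[-3,-2] (2*s^2 + 18*s + 36) ds = 11/3.
Total area = 7/3 + 11/3 = 6.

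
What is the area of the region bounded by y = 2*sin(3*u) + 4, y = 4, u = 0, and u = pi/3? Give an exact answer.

4/3

On [0, pi/3], (2*sin(3*u) + 4) - (4) = 2*sin(3*u) is ≥ 0 throughout, so the area is a single integral of |2*sin(3*u)|.
∫[0,pi/3] (2*sin(3*u)) du = 4/3.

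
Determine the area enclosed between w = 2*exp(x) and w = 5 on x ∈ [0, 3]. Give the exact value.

-23 - 10*log(2) + 10*log(5) + 2*exp(3)

The difference (2*exp(x)) - (5) = 2*exp(x) - 5 changes sign at x = log(5/2) inside [0, 3], so split the integral there.
∫[0,log(5/2)] (2*exp(x) - 5) dx = log(32/3125) + 3; the area of that piece is -3 + log(3125/32).
∫[log(5/2),3] (2*exp(x) - 5) dx = -20 - 5*log(2) + 5*log(5) + 2*exp(3).
Total area = (-3 + log(3125/32)) + (-20 - 5*log(2) + 5*log(5) + 2*exp(3)) = -23 - 10*log(2) + 10*log(5) + 2*exp(3).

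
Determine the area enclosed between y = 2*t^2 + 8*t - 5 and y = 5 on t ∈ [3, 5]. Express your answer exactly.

328/3

On [3, 5], (2*t^2 + 8*t - 5) - (5) = 2*t^2 + 8*t - 10 is ≥ 0 throughout, so the area is a single integral of |2*t^2 + 8*t - 10|.
∫[3,5] (2*t^2 + 8*t - 10) dt = 328/3.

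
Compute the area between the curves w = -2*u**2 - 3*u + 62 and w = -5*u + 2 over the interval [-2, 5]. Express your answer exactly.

1057/3

On [-2, 5], (-2*u**2 - 3*u + 62) - (-5*u + 2) = -2*u**2 + 2*u + 60 is ≥ 0 throughout, so the area is a single integral of |-2*u**2 + 2*u + 60|.
∫[-2,5] (-2*u**2 + 2*u + 60) du = 1057/3.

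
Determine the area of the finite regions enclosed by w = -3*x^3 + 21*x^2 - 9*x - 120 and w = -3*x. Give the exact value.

Set the curves equal: -3*x^3 + 21*x^2 - 9*x - 120 = -3*x, so -3*x^3 + 21*x^2 - 6*x - 120 = 0, which factors as -3*(x - 5)*(x - 4)*(x + 2) = 0. The curves meet at x = -2, 4, 5.
On [-2, 4], w = -3*x is on top; that piece has area ∫[-2,4] (-(-3*x^3 + 21*x^2 - 6*x - 120)) dx = 432.
On [4, 5], w = -3*x^3 + 21*x^2 - 9*x - 120 is on top; that piece has area ∫[4,5] (-3*x^3 + 21*x^2 - 6*x - 120) dx = 13/4.
Total enclosed area = 432 + 13/4 = 1741/4.

1741/4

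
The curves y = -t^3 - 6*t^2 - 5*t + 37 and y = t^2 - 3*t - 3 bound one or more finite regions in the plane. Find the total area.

1741/12

Set the curves equal: -t^3 - 6*t^2 - 5*t + 37 = t^2 - 3*t - 3, so -t^3 - 7*t^2 - 2*t + 40 = 0, which factors as -(t - 2)*(t + 4)*(t + 5) = 0. The curves meet at t = -5, -4, 2.
On [-5, -4], y = t^2 - 3*t - 3 is on top; that piece has area ∫[-5,-4] (-(-t^3 - 7*t^2 - 2*t + 40)) dt = 13/12.
On [-4, 2], y = -t^3 - 6*t^2 - 5*t + 37 is on top; that piece has area ∫[-4,2] (-t^3 - 7*t^2 - 2*t + 40) dt = 144.
Total enclosed area = 13/12 + 144 = 1741/12.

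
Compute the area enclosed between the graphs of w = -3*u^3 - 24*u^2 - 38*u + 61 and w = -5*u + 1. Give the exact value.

443/2

Set the curves equal: -3*u^3 - 24*u^2 - 38*u + 61 = -5*u + 1, so -3*u^3 - 24*u^2 - 33*u + 60 = 0, which factors as -3*(u - 1)*(u + 4)*(u + 5) = 0. The curves meet at u = -5, -4, 1.
On [-5, -4], w = -5*u + 1 is on top; that piece has area ∫[-5,-4] (-(-3*u^3 - 24*u^2 - 33*u + 60)) du = 11/4.
On [-4, 1], w = -3*u^3 - 24*u^2 - 38*u + 61 is on top; that piece has area ∫[-4,1] (-3*u^3 - 24*u^2 - 33*u + 60) du = 875/4.
Total enclosed area = 11/4 + 875/4 = 443/2.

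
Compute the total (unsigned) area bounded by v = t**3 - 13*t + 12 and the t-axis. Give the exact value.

407/4

The curve meets the t-axis where t**3 - 13*t + 12 = 0, i.e. (t - 3)*(t - 1)*(t + 4) = 0, at t = -4, 1, 3.
On [-4, 1] the curve lies above the axis; ∫[-4,1] (t**3 - 13*t + 12) dt = 375/4, giving area 375/4.
On [1, 3] the curve lies below the axis; ∫[1,3] (t**3 - 13*t + 12) dt = -8, giving area 8.
Total area = 375/4 + 8 = 407/4.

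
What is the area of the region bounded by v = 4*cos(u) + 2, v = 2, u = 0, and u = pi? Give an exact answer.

8

The difference (4*cos(u) + 2) - (2) = 4*cos(u) changes sign at u = pi/2 inside [0, pi], so split the integral there.
∫[0,pi/2] (4*cos(u)) du = 4.
∫[pi/2,pi] (4*cos(u)) du = -4; the area of that piece is 4.
Total area = 4 + 4 = 8.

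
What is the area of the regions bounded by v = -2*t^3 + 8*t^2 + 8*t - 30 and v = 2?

296/3

Set the curves equal: -2*t^3 + 8*t^2 + 8*t - 30 = 2, so -2*t^3 + 8*t^2 + 8*t - 32 = 0, which factors as -2*(t - 4)*(t - 2)*(t + 2) = 0. The curves meet at t = -2, 2, 4.
On [-2, 2], v = 2 is on top; that piece has area ∫[-2,2] (-(-2*t^3 + 8*t^2 + 8*t - 32)) dt = 256/3.
On [2, 4], v = -2*t^3 + 8*t^2 + 8*t - 30 is on top; that piece has area ∫[2,4] (-2*t^3 + 8*t^2 + 8*t - 32) dt = 40/3.
Total enclosed area = 256/3 + 40/3 = 296/3.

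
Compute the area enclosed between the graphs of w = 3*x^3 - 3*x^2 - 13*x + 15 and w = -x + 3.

71/2

Set the curves equal: 3*x^3 - 3*x^2 - 13*x + 15 = -x + 3, so 3*x^3 - 3*x^2 - 12*x + 12 = 0, which factors as 3*(x - 2)*(x - 1)*(x + 2) = 0. The curves meet at x = -2, 1, 2.
On [-2, 1], w = 3*x^3 - 3*x^2 - 13*x + 15 is on top; that piece has area ∫[-2,1] (3*x^3 - 3*x^2 - 12*x + 12) dx = 135/4.
On [1, 2], w = -x + 3 is on top; that piece has area ∫[1,2] (-(3*x^3 - 3*x^2 - 12*x + 12)) dx = 7/4.
Total enclosed area = 135/4 + 7/4 = 71/2.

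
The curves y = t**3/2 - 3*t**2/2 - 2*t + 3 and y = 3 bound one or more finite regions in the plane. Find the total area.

131/8

Set the curves equal: t**3/2 - 3*t**2/2 - 2*t + 3 = 3, so t**3/2 - 3*t**2/2 - 2*t = 0, which factors as t*(t - 4)*(t + 1)/2 = 0. The curves meet at t = -1, 0, 4.
On [-1, 0], y = t**3/2 - 3*t**2/2 - 2*t + 3 is on top; that piece has area ∫[-1,0] (t**3/2 - 3*t**2/2 - 2*t) dt = 3/8.
On [0, 4], y = 3 is on top; that piece has area ∫[0,4] (-(t**3/2 - 3*t**2/2 - 2*t)) dt = 16.
Total enclosed area = 3/8 + 16 = 131/8.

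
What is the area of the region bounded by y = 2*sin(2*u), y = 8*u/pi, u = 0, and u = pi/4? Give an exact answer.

1 - pi/4

On [0, pi/4], (2*sin(2*u)) - (8*u/pi) = -8*u/pi + 2*sin(2*u) is ≥ 0 throughout, so the area is a single integral of |-8*u/pi + 2*sin(2*u)|.
∫[0,pi/4] (-8*u/pi + 2*sin(2*u)) du = 1 - pi/4.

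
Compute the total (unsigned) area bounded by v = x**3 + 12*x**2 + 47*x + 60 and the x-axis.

1/2

The curve meets the x-axis where x**3 + 12*x**2 + 47*x + 60 = 0, i.e. (x + 3)*(x + 4)*(x + 5) = 0, at x = -5, -4, -3.
On [-5, -4] the curve lies above the axis; ∫[-5,-4] (x**3 + 12*x**2 + 47*x + 60) dx = 1/4, giving area 1/4.
On [-4, -3] the curve lies below the axis; ∫[-4,-3] (x**3 + 12*x**2 + 47*x + 60) dx = -1/4, giving area 1/4.
Total area = 1/4 + 1/4 = 1/2.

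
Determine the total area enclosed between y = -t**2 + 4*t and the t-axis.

The curve meets the t-axis where -t**2 + 4*t = 0, i.e. -t*(t - 4) = 0, at t = 0, 4.
On [0, 4] the curve lies above the axis; ∫[0,4] (-t**2 + 4*t) dt = 32/3, giving area 32/3.

32/3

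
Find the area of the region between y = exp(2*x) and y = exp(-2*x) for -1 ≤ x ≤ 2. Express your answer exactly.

-2 + exp(-4)/2 + exp(-2)/2 + exp(2)/2 + exp(4)/2

The difference (exp(2*x)) - (exp(-2*x)) = exp(2*x) - exp(-2*x) changes sign at x = 0 inside [-1, 2], so split the integral there.
∫[-1,0] (exp(2*x) - exp(-2*x)) dx = -exp(2)/2 - exp(-2)/2 + 1; the area of that piece is -1 + exp(-2)/2 + exp(2)/2.
∫[0,2] (exp(2*x) - exp(-2*x)) dx = -1 + exp(-4)/2 + exp(4)/2.
Total area = (-1 + exp(-2)/2 + exp(2)/2) + (-1 + exp(-4)/2 + exp(4)/2) = -2 + exp(-4)/2 + exp(-2)/2 + exp(2)/2 + exp(4)/2.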